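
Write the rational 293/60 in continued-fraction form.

[4; 1, 7, 1, 1, 3]

Run the Euclidean algorithm on 293 and 60; the successive quotients are the partial quotients a_0, a_1, ... (each step inverts the fractional part left over by the previous one):
  293 = 4*60 + 53, so a_0 = 4.
  60 = 1*53 + 7, so a_1 = 1.
  53 = 7*7 + 4, so a_2 = 7.
  7 = 1*4 + 3, so a_3 = 1.
  4 = 1*3 + 1, so a_4 = 1.
  3 = 3*1 + 0, so a_5 = 3.
The remainder reaches 0 after 6 divisions, so the expansion has 6 partial quotients, read off in order.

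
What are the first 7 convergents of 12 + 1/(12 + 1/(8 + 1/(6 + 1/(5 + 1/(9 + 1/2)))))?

Using the convergent recurrence p_i = a_i*p_{i-1} + p_{i-2}, q_i = a_i*q_{i-1} + q_{i-2} with p_{-2}=0, p_{-1}=1, q_{-2}=1, q_{-1}=0:
  i=0: a_0=12, p_0 = 12*1 + 0 = 12, q_0 = 12*0 + 1 = 1.
  i=1: a_1=12, p_1 = 12*12 + 1 = 145, q_1 = 12*1 + 0 = 12.
  i=2: a_2=8, p_2 = 8*145 + 12 = 1172, q_2 = 8*12 + 1 = 97.
  i=3: a_3=6, p_3 = 6*1172 + 145 = 7177, q_3 = 6*97 + 12 = 594.
  i=4: a_4=5, p_4 = 5*7177 + 1172 = 37057, q_4 = 5*594 + 97 = 3067.
  i=5: a_5=9, p_5 = 9*37057 + 7177 = 340690, q_5 = 9*3067 + 594 = 28197.
  i=6: a_6=2, p_6 = 2*340690 + 37057 = 718437, q_6 = 2*28197 + 3067 = 59461.

12/1, 145/12, 1172/97, 7177/594, 37057/3067, 340690/28197, 718437/59461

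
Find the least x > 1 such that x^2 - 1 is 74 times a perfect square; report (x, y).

(x, y) = (3699, 430)

First expand sqrt(74) as a continued fraction. With x_i = (sqrt(74) + m_i)/d_i and (m_0, d_0) = (0, 1): a_0 = floor(sqrt(74)) = 8, since 8^2 = 64 <= 74 < 81 = 9^2.
Iterate m_{i+1} = d_i*a_i - m_i, d_{i+1} = (74 - m_{i+1}^2)/d_i, a_{i+1} = floor((a_0 + m_{i+1})/d_{i+1}):
  m_1 = 1*8 - 0 = 8, d_1 = (74 - 8^2)/1 = 10/1 = 10, a_1 = floor((8 + 8)/10) = 1.
  m_2 = 10*1 - 8 = 2, d_2 = (74 - 2^2)/10 = 70/10 = 7, a_2 = floor((8 + 2)/7) = 1.
  m_3 = 7*1 - 2 = 5, d_3 = (74 - 5^2)/7 = 49/7 = 7, a_3 = floor((8 + 5)/7) = 1.
  m_4 = 7*1 - 5 = 2, d_4 = (74 - 2^2)/7 = 70/7 = 10, a_4 = floor((8 + 2)/10) = 1.
  m_5 = 10*1 - 2 = 8, d_5 = (74 - 8^2)/10 = 10/10 = 1, a_5 = floor((8 + 8)/1) = 16.
  m_6 = 1*16 - 8 = 8, d_6 = (74 - 8^2)/1 = 10/1 = 10: (m_6, d_6) = (m_1, d_1) = (8, 10), so from here the quotients repeat a_1, ..., a_5; the period length is 5.
So sqrt(74) = [8; (1, 1, 1, 1, 16)] with period length k = 5.
k is odd, so (p_{k-1}, q_{k-1}) only solves x^2 - 74y^2 = -1 and the fundamental solution of x^2 - 74y^2 = 1 is (p_{2k-1}, q_{2k-1}) = (p_9, q_9); compute convergents through index 9, running through the period twice.
Convergents (p_i = a_i*p_{i-1} + p_{i-2}, q_i = a_i*q_{i-1} + q_{i-2} with p_{-2}=0, p_{-1}=1, q_{-2}=1, q_{-1}=0):
  i=0: a_0=8, p_0 = 8*1 + 0 = 8, q_0 = 8*0 + 1 = 1.
  i=1: a_1=1, p_1 = 1*8 + 1 = 9, q_1 = 1*1 + 0 = 1.
  i=2: a_2=1, p_2 = 1*9 + 8 = 17, q_2 = 1*1 + 1 = 2.
  i=3: a_3=1, p_3 = 1*17 + 9 = 26, q_3 = 1*2 + 1 = 3.
  i=4: a_4=1, p_4 = 1*26 + 17 = 43, q_4 = 1*3 + 2 = 5.
  i=5: a_5=16, p_5 = 16*43 + 26 = 714, q_5 = 16*5 + 3 = 83.
  i=6: a_6=1, p_6 = 1*714 + 43 = 757, q_6 = 1*83 + 5 = 88.
  i=7: a_7=1, p_7 = 1*757 + 714 = 1471, q_7 = 1*88 + 83 = 171.
  i=8: a_8=1, p_8 = 1*1471 + 757 = 2228, q_8 = 1*171 + 88 = 259.
  i=9: a_9=1, p_9 = 1*2228 + 1471 = 3699, q_9 = 1*259 + 171 = 430.
Indeed p_4^2 - 74*q_4^2 = 1849 - 1850 = -1, not +1.
Check: 3699^2 - 74*430^2 = 13682601 - 13682600 = 1, so (x, y) = (3699, 430) solves the equation, and by the theorem it is the least positive solution.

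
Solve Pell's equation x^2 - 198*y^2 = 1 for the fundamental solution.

First expand sqrt(198) as a continued fraction. With x_i = (sqrt(198) + m_i)/d_i and (m_0, d_0) = (0, 1): a_0 = floor(sqrt(198)) = 14, since 14^2 = 196 <= 198 < 225 = 15^2.
Iterate m_{i+1} = d_i*a_i - m_i, d_{i+1} = (198 - m_{i+1}^2)/d_i, a_{i+1} = floor((a_0 + m_{i+1})/d_{i+1}):
  m_1 = 1*14 - 0 = 14, d_1 = (198 - 14^2)/1 = 2/1 = 2, a_1 = floor((14 + 14)/2) = 14.
  m_2 = 2*14 - 14 = 14, d_2 = (198 - 14^2)/2 = 2/2 = 1, a_2 = floor((14 + 14)/1) = 28.
  m_3 = 1*28 - 14 = 14, d_3 = (198 - 14^2)/1 = 2/1 = 2: (m_3, d_3) = (m_1, d_1) = (14, 2), so from here the quotients repeat a_1, a_2; the period length is 2.
So sqrt(198) = [14; (14, 28)] with period length k = 2.
k is even, so the fundamental solution of x^2 - 198y^2 = 1 is (p_{k-1}, q_{k-1}) = (p_1, q_1); compute convergents through index 1.
Convergents (p_i = a_i*p_{i-1} + p_{i-2}, q_i = a_i*q_{i-1} + q_{i-2} with p_{-2}=0, p_{-1}=1, q_{-2}=1, q_{-1}=0):
  i=0: a_0=14, p_0 = 14*1 + 0 = 14, q_0 = 14*0 + 1 = 1.
  i=1: a_1=14, p_1 = 14*14 + 1 = 197, q_1 = 14*1 + 0 = 14.
Check: 197^2 - 198*14^2 = 38809 - 38808 = 1, so (x, y) = (197, 14) solves the equation, and by the theorem it is the least positive solution.

(x, y) = (197, 14)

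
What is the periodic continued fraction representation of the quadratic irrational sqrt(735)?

Write x_i = (sqrt(735) + m_i)/d_i with (m_0, d_0) = (0, 1). a_0 = floor(sqrt(735)) = 27, since 27^2 = 729 <= 735 < 784 = 28^2.
Iterate m_{i+1} = d_i*a_i - m_i, d_{i+1} = (735 - m_{i+1}^2)/d_i, a_{i+1} = floor((a_0 + m_{i+1})/d_{i+1}):
  m_1 = 1*27 - 0 = 27, d_1 = (735 - 27^2)/1 = 6/1 = 6, a_1 = floor((27 + 27)/6) = 9.
  m_2 = 6*9 - 27 = 27, d_2 = (735 - 27^2)/6 = 6/6 = 1, a_2 = floor((27 + 27)/1) = 54.
  m_3 = 1*54 - 27 = 27, d_3 = (735 - 27^2)/1 = 6/1 = 6: (m_3, d_3) = (m_1, d_1) = (27, 6), so from here the quotients repeat a_1, a_2; the period length is 2.
Hence the expansion of sqrt(735) is a_0 = 27 followed by the repeating block 9, 54 (period 2).

[27; (9, 54)]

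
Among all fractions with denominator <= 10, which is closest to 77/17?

Expand x = 77/17 as a continued fraction with the Euclidean algorithm:
  77 = 4*17 + 9, so a_0 = 4.
  17 = 1*9 + 8, so a_1 = 1.
  9 = 1*8 + 1, so a_2 = 1.
  8 = 8*1 + 0, so a_3 = 8.
so x = [4; 1, 1, 8].
Convergents (p_i = a_i*p_{i-1} + p_{i-2}, q_i = a_i*q_{i-1} + q_{i-2} with p_{-2}=0, p_{-1}=1, q_{-2}=1, q_{-1}=0), until the denominator exceeds 10:
  i=0: a_0=4, p_0 = 4*1 + 0 = 4, q_0 = 4*0 + 1 = 1.
  i=1: a_1=1, p_1 = 1*4 + 1 = 5, q_1 = 1*1 + 0 = 1.
  i=2: a_2=1, p_2 = 1*5 + 4 = 9, q_2 = 1*1 + 1 = 2.
  i=3: a_3=8, p_3 = 8*9 + 5 = 77, q_3 = 8*2 + 1 = 17.
q_3 = 17 > 10, so the last convergent with denominator <= 10 is p_2/q_2 = 9/2.
The closest fraction with denominator <= 10 is either p_2/q_2 or the intermediate fraction (k*p_2 + p_1)/(k*q_2 + q_1) with the largest k >= 1 whose denominator stays <= 10; these approach x as k grows, and every other convergent or intermediate fraction in range is farther away.
Largest k: floor((10 - q_1)/q_2) = floor((10 - 1)/2) = 4.
That gives (4*9 + 5)/(4*2 + 1) = 41/9.
Compare the errors: |x - 9/2| = |77*2 - 9*17|/(17*2) = 1/34, and |x - 41/9| = |77*9 - 41*17|/(17*9) = 4/153.
Cross-multiplying, 4*34 = 136 < 153 = 1*153, so 4/153 is smaller: the intermediate fraction 41/9 is closer to x than 9/2.

41/9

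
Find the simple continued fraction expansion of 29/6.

Run the Euclidean algorithm on 29 and 6; the successive quotients are the partial quotients a_0, a_1, ... (each step inverts the fractional part left over by the previous one):
  29 = 4*6 + 5, so a_0 = 4.
  6 = 1*5 + 1, so a_1 = 1.
  5 = 5*1 + 0, so a_2 = 5.
The remainder reaches 0 after 3 divisions, so the expansion has 3 partial quotients, read off in order.

[4; 1, 5]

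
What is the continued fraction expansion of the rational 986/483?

[2; 24, 6, 1, 2]

Run the Euclidean algorithm on 986 and 483; the successive quotients are the partial quotients a_0, a_1, ... (each step inverts the fractional part left over by the previous one):
  986 = 2*483 + 20, so a_0 = 2.
  483 = 24*20 + 3, so a_1 = 24.
  20 = 6*3 + 2, so a_2 = 6.
  3 = 1*2 + 1, so a_3 = 1.
  2 = 2*1 + 0, so a_4 = 2.
The remainder reaches 0 after 5 divisions, so the expansion has 5 partial quotients, read off in order.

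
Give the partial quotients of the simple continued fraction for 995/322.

Run the Euclidean algorithm on 995 and 322; the successive quotients are the partial quotients a_0, a_1, ... (each step inverts the fractional part left over by the previous one):
  995 = 3*322 + 29, so a_0 = 3.
  322 = 11*29 + 3, so a_1 = 11.
  29 = 9*3 + 2, so a_2 = 9.
  3 = 1*2 + 1, so a_3 = 1.
  2 = 2*1 + 0, so a_4 = 2.
The remainder reaches 0 after 5 divisions, so the expansion has 5 partial quotients, read off in order.

[3; 11, 9, 1, 2]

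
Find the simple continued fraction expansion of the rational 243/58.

[4; 5, 3, 1, 2]

Run the Euclidean algorithm on 243 and 58; the successive quotients are the partial quotients a_0, a_1, ... (each step inverts the fractional part left over by the previous one):
  243 = 4*58 + 11, so a_0 = 4.
  58 = 5*11 + 3, so a_1 = 5.
  11 = 3*3 + 2, so a_2 = 3.
  3 = 1*2 + 1, so a_3 = 1.
  2 = 2*1 + 0, so a_4 = 2.
The remainder reaches 0 after 5 divisions, so the expansion has 5 partial quotients, read off in order.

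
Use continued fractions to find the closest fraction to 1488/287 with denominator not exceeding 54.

Expand x = 1488/287 as a continued fraction with the Euclidean algorithm:
  1488 = 5*287 + 53, so a_0 = 5.
  287 = 5*53 + 22, so a_1 = 5.
  53 = 2*22 + 9, so a_2 = 2.
  22 = 2*9 + 4, so a_3 = 2.
  9 = 2*4 + 1, so a_4 = 2.
  4 = 4*1 + 0, so a_5 = 4.
so x = [5; 5, 2, 2, 2, 4].
Convergents (p_i = a_i*p_{i-1} + p_{i-2}, q_i = a_i*q_{i-1} + q_{i-2} with p_{-2}=0, p_{-1}=1, q_{-2}=1, q_{-1}=0), until the denominator exceeds 54:
  i=0: a_0=5, p_0 = 5*1 + 0 = 5, q_0 = 5*0 + 1 = 1.
  i=1: a_1=5, p_1 = 5*5 + 1 = 26, q_1 = 5*1 + 0 = 5.
  i=2: a_2=2, p_2 = 2*26 + 5 = 57, q_2 = 2*5 + 1 = 11.
  i=3: a_3=2, p_3 = 2*57 + 26 = 140, q_3 = 2*11 + 5 = 27.
  i=4: a_4=2, p_4 = 2*140 + 57 = 337, q_4 = 2*27 + 11 = 65.
q_4 = 65 > 54, so the last convergent with denominator <= 54 is p_3/q_3 = 140/27.
The closest fraction with denominator <= 54 is either p_3/q_3 or the intermediate fraction (k*p_3 + p_2)/(k*q_3 + q_2) with the largest k >= 1 whose denominator stays <= 54; these approach x as k grows, and every other convergent or intermediate fraction in range is farther away.
Largest k: floor((54 - q_2)/q_3) = floor((54 - 11)/27) = 1.
That gives (1*140 + 57)/(1*27 + 11) = 197/38.
Compare the errors: |x - 140/27| = |1488*27 - 140*287|/(287*27) = 4/7749, and |x - 197/38| = |1488*38 - 197*287|/(287*38) = 5/10906.
Cross-multiplying, 5*7749 = 38745 < 43624 = 4*10906, so 5/10906 is smaller: the intermediate fraction 197/38 is closer to x than 140/27.

197/38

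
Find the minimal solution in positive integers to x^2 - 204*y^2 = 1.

First expand sqrt(204) as a continued fraction. With x_i = (sqrt(204) + m_i)/d_i and (m_0, d_0) = (0, 1): a_0 = floor(sqrt(204)) = 14, since 14^2 = 196 <= 204 < 225 = 15^2.
Iterate m_{i+1} = d_i*a_i - m_i, d_{i+1} = (204 - m_{i+1}^2)/d_i, a_{i+1} = floor((a_0 + m_{i+1})/d_{i+1}):
  m_1 = 1*14 - 0 = 14, d_1 = (204 - 14^2)/1 = 8/1 = 8, a_1 = floor((14 + 14)/8) = 3.
  m_2 = 8*3 - 14 = 10, d_2 = (204 - 10^2)/8 = 104/8 = 13, a_2 = floor((14 + 10)/13) = 1.
  m_3 = 13*1 - 10 = 3, d_3 = (204 - 3^2)/13 = 195/13 = 15, a_3 = floor((14 + 3)/15) = 1.
  m_4 = 15*1 - 3 = 12, d_4 = (204 - 12^2)/15 = 60/15 = 4, a_4 = floor((14 + 12)/4) = 6.
  m_5 = 4*6 - 12 = 12, d_5 = (204 - 12^2)/4 = 60/4 = 15, a_5 = floor((14 + 12)/15) = 1.
  m_6 = 15*1 - 12 = 3, d_6 = (204 - 3^2)/15 = 195/15 = 13, a_6 = floor((14 + 3)/13) = 1.
  m_7 = 13*1 - 3 = 10, d_7 = (204 - 10^2)/13 = 104/13 = 8, a_7 = floor((14 + 10)/8) = 3.
  m_8 = 8*3 - 10 = 14, d_8 = (204 - 14^2)/8 = 8/8 = 1, a_8 = floor((14 + 14)/1) = 28.
  m_9 = 1*28 - 14 = 14, d_9 = (204 - 14^2)/1 = 8/1 = 8: (m_9, d_9) = (m_1, d_1) = (14, 8), so from here the quotients repeat a_1, ..., a_8; the period length is 8.
So sqrt(204) = [14; (3, 1, 1, 6, 1, 1, 3, 28)] with period length k = 8.
k is even, so the fundamental solution of x^2 - 204y^2 = 1 is (p_{k-1}, q_{k-1}) = (p_7, q_7); compute convergents through index 7.
Convergents (p_i = a_i*p_{i-1} + p_{i-2}, q_i = a_i*q_{i-1} + q_{i-2} with p_{-2}=0, p_{-1}=1, q_{-2}=1, q_{-1}=0):
  i=0: a_0=14, p_0 = 14*1 + 0 = 14, q_0 = 14*0 + 1 = 1.
  i=1: a_1=3, p_1 = 3*14 + 1 = 43, q_1 = 3*1 + 0 = 3.
  i=2: a_2=1, p_2 = 1*43 + 14 = 57, q_2 = 1*3 + 1 = 4.
  i=3: a_3=1, p_3 = 1*57 + 43 = 100, q_3 = 1*4 + 3 = 7.
  i=4: a_4=6, p_4 = 6*100 + 57 = 657, q_4 = 6*7 + 4 = 46.
  i=5: a_5=1, p_5 = 1*657 + 100 = 757, q_5 = 1*46 + 7 = 53.
  i=6: a_6=1, p_6 = 1*757 + 657 = 1414, q_6 = 1*53 + 46 = 99.
  i=7: a_7=3, p_7 = 3*1414 + 757 = 4999, q_7 = 3*99 + 53 = 350.
Check: 4999^2 - 204*350^2 = 24990001 - 24990000 = 1, so (x, y) = (4999, 350) solves the equation, and by the theorem it is the least positive solution.

(x, y) = (4999, 350)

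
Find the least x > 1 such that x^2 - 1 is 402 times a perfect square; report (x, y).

(x, y) = (401, 20)

First expand sqrt(402) as a continued fraction. With x_i = (sqrt(402) + m_i)/d_i and (m_0, d_0) = (0, 1): a_0 = floor(sqrt(402)) = 20, since 20^2 = 400 <= 402 < 441 = 21^2.
Iterate m_{i+1} = d_i*a_i - m_i, d_{i+1} = (402 - m_{i+1}^2)/d_i, a_{i+1} = floor((a_0 + m_{i+1})/d_{i+1}):
  m_1 = 1*20 - 0 = 20, d_1 = (402 - 20^2)/1 = 2/1 = 2, a_1 = floor((20 + 20)/2) = 20.
  m_2 = 2*20 - 20 = 20, d_2 = (402 - 20^2)/2 = 2/2 = 1, a_2 = floor((20 + 20)/1) = 40.
  m_3 = 1*40 - 20 = 20, d_3 = (402 - 20^2)/1 = 2/1 = 2: (m_3, d_3) = (m_1, d_1) = (20, 2), so from here the quotients repeat a_1, a_2; the period length is 2.
So sqrt(402) = [20; (20, 40)] with period length k = 2.
k is even, so the fundamental solution of x^2 - 402y^2 = 1 is (p_{k-1}, q_{k-1}) = (p_1, q_1); compute convergents through index 1.
Convergents (p_i = a_i*p_{i-1} + p_{i-2}, q_i = a_i*q_{i-1} + q_{i-2} with p_{-2}=0, p_{-1}=1, q_{-2}=1, q_{-1}=0):
  i=0: a_0=20, p_0 = 20*1 + 0 = 20, q_0 = 20*0 + 1 = 1.
  i=1: a_1=20, p_1 = 20*20 + 1 = 401, q_1 = 20*1 + 0 = 20.
Check: 401^2 - 402*20^2 = 160801 - 160800 = 1, so (x, y) = (401, 20) solves the equation, and by the theorem it is the least positive solution.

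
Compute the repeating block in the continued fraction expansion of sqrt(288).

Write x_i = (sqrt(288) + m_i)/d_i with (m_0, d_0) = (0, 1). a_0 = floor(sqrt(288)) = 16, since 16^2 = 256 <= 288 < 289 = 17^2.
Iterate m_{i+1} = d_i*a_i - m_i, d_{i+1} = (288 - m_{i+1}^2)/d_i, a_{i+1} = floor((a_0 + m_{i+1})/d_{i+1}):
  m_1 = 1*16 - 0 = 16, d_1 = (288 - 16^2)/1 = 32/1 = 32, a_1 = floor((16 + 16)/32) = 1.
  m_2 = 32*1 - 16 = 16, d_2 = (288 - 16^2)/32 = 32/32 = 1, a_2 = floor((16 + 16)/1) = 32.
  m_3 = 1*32 - 16 = 16, d_3 = (288 - 16^2)/1 = 32/1 = 32: (m_3, d_3) = (m_1, d_1) = (16, 32), so from here the quotients repeat a_1, a_2; the period length is 2.
Hence the expansion of sqrt(288) is a_0 = 16 followed by the repeating block 1, 32 (period 2).

[16; (1, 32)]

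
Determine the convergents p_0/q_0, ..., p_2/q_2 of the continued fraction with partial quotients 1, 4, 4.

Using the convergent recurrence p_i = a_i*p_{i-1} + p_{i-2}, q_i = a_i*q_{i-1} + q_{i-2} with p_{-2}=0, p_{-1}=1, q_{-2}=1, q_{-1}=0:
  i=0: a_0=1, p_0 = 1*1 + 0 = 1, q_0 = 1*0 + 1 = 1.
  i=1: a_1=4, p_1 = 4*1 + 1 = 5, q_1 = 4*1 + 0 = 4.
  i=2: a_2=4, p_2 = 4*5 + 1 = 21, q_2 = 4*4 + 1 = 17.

1/1, 5/4, 21/17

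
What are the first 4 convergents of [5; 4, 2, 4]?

5/1, 21/4, 47/9, 209/40

Using the convergent recurrence p_i = a_i*p_{i-1} + p_{i-2}, q_i = a_i*q_{i-1} + q_{i-2} with p_{-2}=0, p_{-1}=1, q_{-2}=1, q_{-1}=0:
  i=0: a_0=5, p_0 = 5*1 + 0 = 5, q_0 = 5*0 + 1 = 1.
  i=1: a_1=4, p_1 = 4*5 + 1 = 21, q_1 = 4*1 + 0 = 4.
  i=2: a_2=2, p_2 = 2*21 + 5 = 47, q_2 = 2*4 + 1 = 9.
  i=3: a_3=4, p_3 = 4*47 + 21 = 209, q_3 = 4*9 + 4 = 40.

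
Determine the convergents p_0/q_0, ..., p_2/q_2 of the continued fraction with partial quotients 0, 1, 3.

0/1, 1/1, 3/4

Using the convergent recurrence p_i = a_i*p_{i-1} + p_{i-2}, q_i = a_i*q_{i-1} + q_{i-2} with p_{-2}=0, p_{-1}=1, q_{-2}=1, q_{-1}=0:
  i=0: a_0=0, p_0 = 0*1 + 0 = 0, q_0 = 0*0 + 1 = 1.
  i=1: a_1=1, p_1 = 1*0 + 1 = 1, q_1 = 1*1 + 0 = 1.
  i=2: a_2=3, p_2 = 3*1 + 0 = 3, q_2 = 3*1 + 1 = 4.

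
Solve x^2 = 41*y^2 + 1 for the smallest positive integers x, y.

(x, y) = (2049, 320)

First expand sqrt(41) as a continued fraction. With x_i = (sqrt(41) + m_i)/d_i and (m_0, d_0) = (0, 1): a_0 = floor(sqrt(41)) = 6, since 6^2 = 36 <= 41 < 49 = 7^2.
Iterate m_{i+1} = d_i*a_i - m_i, d_{i+1} = (41 - m_{i+1}^2)/d_i, a_{i+1} = floor((a_0 + m_{i+1})/d_{i+1}):
  m_1 = 1*6 - 0 = 6, d_1 = (41 - 6^2)/1 = 5/1 = 5, a_1 = floor((6 + 6)/5) = 2.
  m_2 = 5*2 - 6 = 4, d_2 = (41 - 4^2)/5 = 25/5 = 5, a_2 = floor((6 + 4)/5) = 2.
  m_3 = 5*2 - 4 = 6, d_3 = (41 - 6^2)/5 = 5/5 = 1, a_3 = floor((6 + 6)/1) = 12.
  m_4 = 1*12 - 6 = 6, d_4 = (41 - 6^2)/1 = 5/1 = 5: (m_4, d_4) = (m_1, d_1) = (6, 5), so from here the quotients repeat a_1, ..., a_3; the period length is 3.
So sqrt(41) = [6; (2, 2, 12)] with period length k = 3.
k is odd, so (p_{k-1}, q_{k-1}) only solves x^2 - 41y^2 = -1 and the fundamental solution of x^2 - 41y^2 = 1 is (p_{2k-1}, q_{2k-1}) = (p_5, q_5); compute convergents through index 5, running through the period twice.
Convergents (p_i = a_i*p_{i-1} + p_{i-2}, q_i = a_i*q_{i-1} + q_{i-2} with p_{-2}=0, p_{-1}=1, q_{-2}=1, q_{-1}=0):
  i=0: a_0=6, p_0 = 6*1 + 0 = 6, q_0 = 6*0 + 1 = 1.
  i=1: a_1=2, p_1 = 2*6 + 1 = 13, q_1 = 2*1 + 0 = 2.
  i=2: a_2=2, p_2 = 2*13 + 6 = 32, q_2 = 2*2 + 1 = 5.
  i=3: a_3=12, p_3 = 12*32 + 13 = 397, q_3 = 12*5 + 2 = 62.
  i=4: a_4=2, p_4 = 2*397 + 32 = 826, q_4 = 2*62 + 5 = 129.
  i=5: a_5=2, p_5 = 2*826 + 397 = 2049, q_5 = 2*129 + 62 = 320.
Indeed p_2^2 - 41*q_2^2 = 1024 - 1025 = -1, not +1.
Check: 2049^2 - 41*320^2 = 4198401 - 4198400 = 1, so (x, y) = (2049, 320) solves the equation, and by the theorem it is the least positive solution.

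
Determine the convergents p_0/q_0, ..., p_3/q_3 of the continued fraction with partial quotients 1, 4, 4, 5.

1/1, 5/4, 21/17, 110/89

Using the convergent recurrence p_i = a_i*p_{i-1} + p_{i-2}, q_i = a_i*q_{i-1} + q_{i-2} with p_{-2}=0, p_{-1}=1, q_{-2}=1, q_{-1}=0:
  i=0: a_0=1, p_0 = 1*1 + 0 = 1, q_0 = 1*0 + 1 = 1.
  i=1: a_1=4, p_1 = 4*1 + 1 = 5, q_1 = 4*1 + 0 = 4.
  i=2: a_2=4, p_2 = 4*5 + 1 = 21, q_2 = 4*4 + 1 = 17.
  i=3: a_3=5, p_3 = 5*21 + 5 = 110, q_3 = 5*17 + 4 = 89.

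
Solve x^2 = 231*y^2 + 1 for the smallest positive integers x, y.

(x, y) = (76, 5)

First expand sqrt(231) as a continued fraction. With x_i = (sqrt(231) + m_i)/d_i and (m_0, d_0) = (0, 1): a_0 = floor(sqrt(231)) = 15, since 15^2 = 225 <= 231 < 256 = 16^2.
Iterate m_{i+1} = d_i*a_i - m_i, d_{i+1} = (231 - m_{i+1}^2)/d_i, a_{i+1} = floor((a_0 + m_{i+1})/d_{i+1}):
  m_1 = 1*15 - 0 = 15, d_1 = (231 - 15^2)/1 = 6/1 = 6, a_1 = floor((15 + 15)/6) = 5.
  m_2 = 6*5 - 15 = 15, d_2 = (231 - 15^2)/6 = 6/6 = 1, a_2 = floor((15 + 15)/1) = 30.
  m_3 = 1*30 - 15 = 15, d_3 = (231 - 15^2)/1 = 6/1 = 6: (m_3, d_3) = (m_1, d_1) = (15, 6), so from here the quotients repeat a_1, a_2; the period length is 2.
So sqrt(231) = [15; (5, 30)] with period length k = 2.
k is even, so the fundamental solution of x^2 - 231y^2 = 1 is (p_{k-1}, q_{k-1}) = (p_1, q_1); compute convergents through index 1.
Convergents (p_i = a_i*p_{i-1} + p_{i-2}, q_i = a_i*q_{i-1} + q_{i-2} with p_{-2}=0, p_{-1}=1, q_{-2}=1, q_{-1}=0):
  i=0: a_0=15, p_0 = 15*1 + 0 = 15, q_0 = 15*0 + 1 = 1.
  i=1: a_1=5, p_1 = 5*15 + 1 = 76, q_1 = 5*1 + 0 = 5.
Check: 76^2 - 231*5^2 = 5776 - 5775 = 1, so (x, y) = (76, 5) solves the equation, and by the theorem it is the least positive solution.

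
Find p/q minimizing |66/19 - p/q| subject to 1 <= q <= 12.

38/11

Expand x = 66/19 as a continued fraction with the Euclidean algorithm:
  66 = 3*19 + 9, so a_0 = 3.
  19 = 2*9 + 1, so a_1 = 2.
  9 = 9*1 + 0, so a_2 = 9.
so x = [3; 2, 9].
Convergents (p_i = a_i*p_{i-1} + p_{i-2}, q_i = a_i*q_{i-1} + q_{i-2} with p_{-2}=0, p_{-1}=1, q_{-2}=1, q_{-1}=0), until the denominator exceeds 12:
  i=0: a_0=3, p_0 = 3*1 + 0 = 3, q_0 = 3*0 + 1 = 1.
  i=1: a_1=2, p_1 = 2*3 + 1 = 7, q_1 = 2*1 + 0 = 2.
  i=2: a_2=9, p_2 = 9*7 + 3 = 66, q_2 = 9*2 + 1 = 19.
q_2 = 19 > 12, so the last convergent with denominator <= 12 is p_1/q_1 = 7/2.
The closest fraction with denominator <= 12 is either p_1/q_1 or the intermediate fraction (k*p_1 + p_0)/(k*q_1 + q_0) with the largest k >= 1 whose denominator stays <= 12; these approach x as k grows, and every other convergent or intermediate fraction in range is farther away.
Largest k: floor((12 - q_0)/q_1) = floor((12 - 1)/2) = 5.
That gives (5*7 + 3)/(5*2 + 1) = 38/11.
Compare the errors: |x - 7/2| = |66*2 - 7*19|/(19*2) = 1/38, and |x - 38/11| = |66*11 - 38*19|/(19*11) = 4/209.
Cross-multiplying, 4*38 = 152 < 209 = 1*209, so 4/209 is smaller: the intermediate fraction 38/11 is closer to x than 7/2.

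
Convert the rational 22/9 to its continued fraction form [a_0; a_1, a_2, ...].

[2; 2, 4]

Run the Euclidean algorithm on 22 and 9; the successive quotients are the partial quotients a_0, a_1, ... (each step inverts the fractional part left over by the previous one):
  22 = 2*9 + 4, so a_0 = 2.
  9 = 2*4 + 1, so a_1 = 2.
  4 = 4*1 + 0, so a_2 = 4.
The remainder reaches 0 after 3 divisions, so the expansion has 3 partial quotients, read off in order.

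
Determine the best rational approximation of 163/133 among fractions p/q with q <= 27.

27/22

Expand x = 163/133 as a continued fraction with the Euclidean algorithm:
  163 = 1*133 + 30, so a_0 = 1.
  133 = 4*30 + 13, so a_1 = 4.
  30 = 2*13 + 4, so a_2 = 2.
  13 = 3*4 + 1, so a_3 = 3.
  4 = 4*1 + 0, so a_4 = 4.
so x = [1; 4, 2, 3, 4].
Convergents (p_i = a_i*p_{i-1} + p_{i-2}, q_i = a_i*q_{i-1} + q_{i-2} with p_{-2}=0, p_{-1}=1, q_{-2}=1, q_{-1}=0), until the denominator exceeds 27:
  i=0: a_0=1, p_0 = 1*1 + 0 = 1, q_0 = 1*0 + 1 = 1.
  i=1: a_1=4, p_1 = 4*1 + 1 = 5, q_1 = 4*1 + 0 = 4.
  i=2: a_2=2, p_2 = 2*5 + 1 = 11, q_2 = 2*4 + 1 = 9.
  i=3: a_3=3, p_3 = 3*11 + 5 = 38, q_3 = 3*9 + 4 = 31.
q_3 = 31 > 27, so the last convergent with denominator <= 27 is p_2/q_2 = 11/9.
The closest fraction with denominator <= 27 is either p_2/q_2 or the intermediate fraction (k*p_2 + p_1)/(k*q_2 + q_1) with the largest k >= 1 whose denominator stays <= 27; these approach x as k grows, and every other convergent or intermediate fraction in range is farther away.
Largest k: floor((27 - q_1)/q_2) = floor((27 - 4)/9) = 2.
That gives (2*11 + 5)/(2*9 + 4) = 27/22.
Compare the errors: |x - 11/9| = |163*9 - 11*133|/(133*9) = 4/1197, and |x - 27/22| = |163*22 - 27*133|/(133*22) = 5/2926.
Cross-multiplying, 5*1197 = 5985 < 11704 = 4*2926, so 5/2926 is smaller: the intermediate fraction 27/22 is closer to x than 11/9.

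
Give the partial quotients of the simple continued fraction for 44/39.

[1; 7, 1, 4]

Run the Euclidean algorithm on 44 and 39; the successive quotients are the partial quotients a_0, a_1, ... (each step inverts the fractional part left over by the previous one):
  44 = 1*39 + 5, so a_0 = 1.
  39 = 7*5 + 4, so a_1 = 7.
  5 = 1*4 + 1, so a_2 = 1.
  4 = 4*1 + 0, so a_3 = 4.
The remainder reaches 0 after 4 divisions, so the expansion has 4 partial quotients, read off in order.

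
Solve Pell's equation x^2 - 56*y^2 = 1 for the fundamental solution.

First expand sqrt(56) as a continued fraction. With x_i = (sqrt(56) + m_i)/d_i and (m_0, d_0) = (0, 1): a_0 = floor(sqrt(56)) = 7, since 7^2 = 49 <= 56 < 64 = 8^2.
Iterate m_{i+1} = d_i*a_i - m_i, d_{i+1} = (56 - m_{i+1}^2)/d_i, a_{i+1} = floor((a_0 + m_{i+1})/d_{i+1}):
  m_1 = 1*7 - 0 = 7, d_1 = (56 - 7^2)/1 = 7/1 = 7, a_1 = floor((7 + 7)/7) = 2.
  m_2 = 7*2 - 7 = 7, d_2 = (56 - 7^2)/7 = 7/7 = 1, a_2 = floor((7 + 7)/1) = 14.
  m_3 = 1*14 - 7 = 7, d_3 = (56 - 7^2)/1 = 7/1 = 7: (m_3, d_3) = (m_1, d_1) = (7, 7), so from here the quotients repeat a_1, a_2; the period length is 2.
So sqrt(56) = [7; (2, 14)] with period length k = 2.
k is even, so the fundamental solution of x^2 - 56y^2 = 1 is (p_{k-1}, q_{k-1}) = (p_1, q_1); compute convergents through index 1.
Convergents (p_i = a_i*p_{i-1} + p_{i-2}, q_i = a_i*q_{i-1} + q_{i-2} with p_{-2}=0, p_{-1}=1, q_{-2}=1, q_{-1}=0):
  i=0: a_0=7, p_0 = 7*1 + 0 = 7, q_0 = 7*0 + 1 = 1.
  i=1: a_1=2, p_1 = 2*7 + 1 = 15, q_1 = 2*1 + 0 = 2.
Check: 15^2 - 56*2^2 = 225 - 224 = 1, so (x, y) = (15, 2) solves the equation, and by the theorem it is the least positive solution.

(x, y) = (15, 2)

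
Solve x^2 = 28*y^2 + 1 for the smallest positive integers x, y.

(x, y) = (127, 24)

First expand sqrt(28) as a continued fraction. With x_i = (sqrt(28) + m_i)/d_i and (m_0, d_0) = (0, 1): a_0 = floor(sqrt(28)) = 5, since 5^2 = 25 <= 28 < 36 = 6^2.
Iterate m_{i+1} = d_i*a_i - m_i, d_{i+1} = (28 - m_{i+1}^2)/d_i, a_{i+1} = floor((a_0 + m_{i+1})/d_{i+1}):
  m_1 = 1*5 - 0 = 5, d_1 = (28 - 5^2)/1 = 3/1 = 3, a_1 = floor((5 + 5)/3) = 3.
  m_2 = 3*3 - 5 = 4, d_2 = (28 - 4^2)/3 = 12/3 = 4, a_2 = floor((5 + 4)/4) = 2.
  m_3 = 4*2 - 4 = 4, d_3 = (28 - 4^2)/4 = 12/4 = 3, a_3 = floor((5 + 4)/3) = 3.
  m_4 = 3*3 - 4 = 5, d_4 = (28 - 5^2)/3 = 3/3 = 1, a_4 = floor((5 + 5)/1) = 10.
  m_5 = 1*10 - 5 = 5, d_5 = (28 - 5^2)/1 = 3/1 = 3: (m_5, d_5) = (m_1, d_1) = (5, 3), so from here the quotients repeat a_1, ..., a_4; the period length is 4.
So sqrt(28) = [5; (3, 2, 3, 10)] with period length k = 4.
k is even, so the fundamental solution of x^2 - 28y^2 = 1 is (p_{k-1}, q_{k-1}) = (p_3, q_3); compute convergents through index 3.
Convergents (p_i = a_i*p_{i-1} + p_{i-2}, q_i = a_i*q_{i-1} + q_{i-2} with p_{-2}=0, p_{-1}=1, q_{-2}=1, q_{-1}=0):
  i=0: a_0=5, p_0 = 5*1 + 0 = 5, q_0 = 5*0 + 1 = 1.
  i=1: a_1=3, p_1 = 3*5 + 1 = 16, q_1 = 3*1 + 0 = 3.
  i=2: a_2=2, p_2 = 2*16 + 5 = 37, q_2 = 2*3 + 1 = 7.
  i=3: a_3=3, p_3 = 3*37 + 16 = 127, q_3 = 3*7 + 3 = 24.
Check: 127^2 - 28*24^2 = 16129 - 16128 = 1, so (x, y) = (127, 24) solves the equation, and by the theorem it is the least positive solution.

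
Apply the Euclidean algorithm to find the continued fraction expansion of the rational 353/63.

[5; 1, 1, 1, 1, 12]

Run the Euclidean algorithm on 353 and 63; the successive quotients are the partial quotients a_0, a_1, ... (each step inverts the fractional part left over by the previous one):
  353 = 5*63 + 38, so a_0 = 5.
  63 = 1*38 + 25, so a_1 = 1.
  38 = 1*25 + 13, so a_2 = 1.
  25 = 1*13 + 12, so a_3 = 1.
  13 = 1*12 + 1, so a_4 = 1.
  12 = 12*1 + 0, so a_5 = 12.
The remainder reaches 0 after 6 divisions, so the expansion has 6 partial quotients, read off in order.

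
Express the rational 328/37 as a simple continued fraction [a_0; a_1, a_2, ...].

Run the Euclidean algorithm on 328 and 37; the successive quotients are the partial quotients a_0, a_1, ... (each step inverts the fractional part left over by the previous one):
  328 = 8*37 + 32, so a_0 = 8.
  37 = 1*32 + 5, so a_1 = 1.
  32 = 6*5 + 2, so a_2 = 6.
  5 = 2*2 + 1, so a_3 = 2.
  2 = 2*1 + 0, so a_4 = 2.
The remainder reaches 0 after 5 divisions, so the expansion has 5 partial quotients, read off in order.

[8; 1, 6, 2, 2]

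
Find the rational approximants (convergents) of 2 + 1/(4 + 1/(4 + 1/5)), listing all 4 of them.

2/1, 9/4, 38/17, 199/89

Using the convergent recurrence p_i = a_i*p_{i-1} + p_{i-2}, q_i = a_i*q_{i-1} + q_{i-2} with p_{-2}=0, p_{-1}=1, q_{-2}=1, q_{-1}=0:
  i=0: a_0=2, p_0 = 2*1 + 0 = 2, q_0 = 2*0 + 1 = 1.
  i=1: a_1=4, p_1 = 4*2 + 1 = 9, q_1 = 4*1 + 0 = 4.
  i=2: a_2=4, p_2 = 4*9 + 2 = 38, q_2 = 4*4 + 1 = 17.
  i=3: a_3=5, p_3 = 5*38 + 9 = 199, q_3 = 5*17 + 4 = 89.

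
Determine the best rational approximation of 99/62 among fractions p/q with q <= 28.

Expand x = 99/62 as a continued fraction with the Euclidean algorithm:
  99 = 1*62 + 37, so a_0 = 1.
  62 = 1*37 + 25, so a_1 = 1.
  37 = 1*25 + 12, so a_2 = 1.
  25 = 2*12 + 1, so a_3 = 2.
  12 = 12*1 + 0, so a_4 = 12.
so x = [1; 1, 1, 2, 12].
Convergents (p_i = a_i*p_{i-1} + p_{i-2}, q_i = a_i*q_{i-1} + q_{i-2} with p_{-2}=0, p_{-1}=1, q_{-2}=1, q_{-1}=0), until the denominator exceeds 28:
  i=0: a_0=1, p_0 = 1*1 + 0 = 1, q_0 = 1*0 + 1 = 1.
  i=1: a_1=1, p_1 = 1*1 + 1 = 2, q_1 = 1*1 + 0 = 1.
  i=2: a_2=1, p_2 = 1*2 + 1 = 3, q_2 = 1*1 + 1 = 2.
  i=3: a_3=2, p_3 = 2*3 + 2 = 8, q_3 = 2*2 + 1 = 5.
  i=4: a_4=12, p_4 = 12*8 + 3 = 99, q_4 = 12*5 + 2 = 62.
q_4 = 62 > 28, so the last convergent with denominator <= 28 is p_3/q_3 = 8/5.
The closest fraction with denominator <= 28 is either p_3/q_3 or the intermediate fraction (k*p_3 + p_2)/(k*q_3 + q_2) with the largest k >= 1 whose denominator stays <= 28; these approach x as k grows, and every other convergent or intermediate fraction in range is farther away.
Largest k: floor((28 - q_2)/q_3) = floor((28 - 2)/5) = 5.
That gives (5*8 + 3)/(5*5 + 2) = 43/27.
Compare the errors: |x - 8/5| = |99*5 - 8*62|/(62*5) = 1/310, and |x - 43/27| = |99*27 - 43*62|/(62*27) = 7/1674.
Cross-multiplying, 1*1674 = 1674 < 2170 = 7*310, so 1/310 is smaller: the convergent 8/5 is closer to x than 43/27.

8/5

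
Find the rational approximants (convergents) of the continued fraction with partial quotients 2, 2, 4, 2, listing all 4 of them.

Using the convergent recurrence p_i = a_i*p_{i-1} + p_{i-2}, q_i = a_i*q_{i-1} + q_{i-2} with p_{-2}=0, p_{-1}=1, q_{-2}=1, q_{-1}=0:
  i=0: a_0=2, p_0 = 2*1 + 0 = 2, q_0 = 2*0 + 1 = 1.
  i=1: a_1=2, p_1 = 2*2 + 1 = 5, q_1 = 2*1 + 0 = 2.
  i=2: a_2=4, p_2 = 4*5 + 2 = 22, q_2 = 4*2 + 1 = 9.
  i=3: a_3=2, p_3 = 2*22 + 5 = 49, q_3 = 2*9 + 2 = 20.

2/1, 5/2, 22/9, 49/20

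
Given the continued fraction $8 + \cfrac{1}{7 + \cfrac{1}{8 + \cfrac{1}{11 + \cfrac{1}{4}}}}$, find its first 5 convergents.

Using the convergent recurrence p_i = a_i*p_{i-1} + p_{i-2}, q_i = a_i*q_{i-1} + q_{i-2} with p_{-2}=0, p_{-1}=1, q_{-2}=1, q_{-1}=0:
  i=0: a_0=8, p_0 = 8*1 + 0 = 8, q_0 = 8*0 + 1 = 1.
  i=1: a_1=7, p_1 = 7*8 + 1 = 57, q_1 = 7*1 + 0 = 7.
  i=2: a_2=8, p_2 = 8*57 + 8 = 464, q_2 = 8*7 + 1 = 57.
  i=3: a_3=11, p_3 = 11*464 + 57 = 5161, q_3 = 11*57 + 7 = 634.
  i=4: a_4=4, p_4 = 4*5161 + 464 = 21108, q_4 = 4*634 + 57 = 2593.

8/1, 57/7, 464/57, 5161/634, 21108/2593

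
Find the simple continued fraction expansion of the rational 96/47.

Run the Euclidean algorithm on 96 and 47; the successive quotients are the partial quotients a_0, a_1, ... (each step inverts the fractional part left over by the previous one):
  96 = 2*47 + 2, so a_0 = 2.
  47 = 23*2 + 1, so a_1 = 23.
  2 = 2*1 + 0, so a_2 = 2.
The remainder reaches 0 after 3 divisions, so the expansion has 3 partial quotients, read off in order.

[2; 23, 2]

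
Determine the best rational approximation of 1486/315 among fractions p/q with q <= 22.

Expand x = 1486/315 as a continued fraction with the Euclidean algorithm:
  1486 = 4*315 + 226, so a_0 = 4.
  315 = 1*226 + 89, so a_1 = 1.
  226 = 2*89 + 48, so a_2 = 2.
  89 = 1*48 + 41, so a_3 = 1.
  48 = 1*41 + 7, so a_4 = 1.
  41 = 5*7 + 6, so a_5 = 5.
  7 = 1*6 + 1, so a_6 = 1.
  6 = 6*1 + 0, so a_7 = 6.
so x = [4; 1, 2, 1, 1, 5, 1, 6].
Convergents (p_i = a_i*p_{i-1} + p_{i-2}, q_i = a_i*q_{i-1} + q_{i-2} with p_{-2}=0, p_{-1}=1, q_{-2}=1, q_{-1}=0), until the denominator exceeds 22:
  i=0: a_0=4, p_0 = 4*1 + 0 = 4, q_0 = 4*0 + 1 = 1.
  i=1: a_1=1, p_1 = 1*4 + 1 = 5, q_1 = 1*1 + 0 = 1.
  i=2: a_2=2, p_2 = 2*5 + 4 = 14, q_2 = 2*1 + 1 = 3.
  i=3: a_3=1, p_3 = 1*14 + 5 = 19, q_3 = 1*3 + 1 = 4.
  i=4: a_4=1, p_4 = 1*19 + 14 = 33, q_4 = 1*4 + 3 = 7.
  i=5: a_5=5, p_5 = 5*33 + 19 = 184, q_5 = 5*7 + 4 = 39.
q_5 = 39 > 22, so the last convergent with denominator <= 22 is p_4/q_4 = 33/7.
The closest fraction with denominator <= 22 is either p_4/q_4 or the intermediate fraction (k*p_4 + p_3)/(k*q_4 + q_3) with the largest k >= 1 whose denominator stays <= 22; these approach x as k grows, and every other convergent or intermediate fraction in range is farther away.
Largest k: floor((22 - q_3)/q_4) = floor((22 - 4)/7) = 2.
That gives (2*33 + 19)/(2*7 + 4) = 85/18.
Compare the errors: |x - 33/7| = |1486*7 - 33*315|/(315*7) = 7/2205, and |x - 85/18| = |1486*18 - 85*315|/(315*18) = 27/5670.
Cross-multiplying, 7*5670 = 39690 < 59535 = 27*2205, so 7/2205 is smaller: the convergent 33/7 is closer to x than 85/18.

33/7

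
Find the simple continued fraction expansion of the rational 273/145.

Run the Euclidean algorithm on 273 and 145; the successive quotients are the partial quotients a_0, a_1, ... (each step inverts the fractional part left over by the previous one):
  273 = 1*145 + 128, so a_0 = 1.
  145 = 1*128 + 17, so a_1 = 1.
  128 = 7*17 + 9, so a_2 = 7.
  17 = 1*9 + 8, so a_3 = 1.
  9 = 1*8 + 1, so a_4 = 1.
  8 = 8*1 + 0, so a_5 = 8.
The remainder reaches 0 after 6 divisions, so the expansion has 6 partial quotients, read off in order.

[1; 1, 7, 1, 1, 8]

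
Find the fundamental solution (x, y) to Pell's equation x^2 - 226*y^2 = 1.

(x, y) = (451, 30)

First expand sqrt(226) as a continued fraction. With x_i = (sqrt(226) + m_i)/d_i and (m_0, d_0) = (0, 1): a_0 = floor(sqrt(226)) = 15, since 15^2 = 225 <= 226 < 256 = 16^2.
Iterate m_{i+1} = d_i*a_i - m_i, d_{i+1} = (226 - m_{i+1}^2)/d_i, a_{i+1} = floor((a_0 + m_{i+1})/d_{i+1}):
  m_1 = 1*15 - 0 = 15, d_1 = (226 - 15^2)/1 = 1/1 = 1, a_1 = floor((15 + 15)/1) = 30.
  m_2 = 1*30 - 15 = 15, d_2 = (226 - 15^2)/1 = 1/1 = 1: (m_2, d_2) = (m_1, d_1) = (15, 1), so from here the quotient a_1 repeats; the period length is 1.
So sqrt(226) = [15; (30)] with period length k = 1.
k is odd, so (p_{k-1}, q_{k-1}) only solves x^2 - 226y^2 = -1 and the fundamental solution of x^2 - 226y^2 = 1 is (p_{2k-1}, q_{2k-1}) = (p_1, q_1); compute convergents through index 1, running through the period twice.
Convergents (p_i = a_i*p_{i-1} + p_{i-2}, q_i = a_i*q_{i-1} + q_{i-2} with p_{-2}=0, p_{-1}=1, q_{-2}=1, q_{-1}=0):
  i=0: a_0=15, p_0 = 15*1 + 0 = 15, q_0 = 15*0 + 1 = 1.
  i=1: a_1=30, p_1 = 30*15 + 1 = 451, q_1 = 30*1 + 0 = 30.
Indeed p_0^2 - 226*q_0^2 = 225 - 226 = -1, not +1.
Check: 451^2 - 226*30^2 = 203401 - 203400 = 1, so (x, y) = (451, 30) solves the equation, and by the theorem it is the least positive solution.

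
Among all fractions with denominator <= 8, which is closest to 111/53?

Expand x = 111/53 as a continued fraction with the Euclidean algorithm:
  111 = 2*53 + 5, so a_0 = 2.
  53 = 10*5 + 3, so a_1 = 10.
  5 = 1*3 + 2, so a_2 = 1.
  3 = 1*2 + 1, so a_3 = 1.
  2 = 2*1 + 0, so a_4 = 2.
so x = [2; 10, 1, 1, 2].
Convergents (p_i = a_i*p_{i-1} + p_{i-2}, q_i = a_i*q_{i-1} + q_{i-2} with p_{-2}=0, p_{-1}=1, q_{-2}=1, q_{-1}=0), until the denominator exceeds 8:
  i=0: a_0=2, p_0 = 2*1 + 0 = 2, q_0 = 2*0 + 1 = 1.
  i=1: a_1=10, p_1 = 10*2 + 1 = 21, q_1 = 10*1 + 0 = 10.
q_1 = 10 > 8, so the last convergent with denominator <= 8 is p_0/q_0 = 2/1.
The closest fraction with denominator <= 8 is either p_0/q_0 or the intermediate fraction (k*p_0 + p_{-1})/(k*q_0 + q_{-1}) with the largest k >= 1 whose denominator stays <= 8; these approach x as k grows, and every other convergent or intermediate fraction in range is farther away.
Largest k: floor((8 - q_{-1})/q_0) = floor((8 - 0)/1) = 8 (using the seeds p_{-1} = 1, q_{-1} = 0).
That gives (8*2 + 1)/(8*1 + 0) = 17/8.
Compare the errors: |x - 2/1| = |111*1 - 2*53|/(53*1) = 5/53, and |x - 17/8| = |111*8 - 17*53|/(53*8) = 13/424.
Cross-multiplying, 13*53 = 689 < 2120 = 5*424, so 13/424 is smaller: the intermediate fraction 17/8 is closer to x than 2/1.

17/8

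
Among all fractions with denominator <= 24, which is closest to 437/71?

Expand x = 437/71 as a continued fraction with the Euclidean algorithm:
  437 = 6*71 + 11, so a_0 = 6.
  71 = 6*11 + 5, so a_1 = 6.
  11 = 2*5 + 1, so a_2 = 2.
  5 = 5*1 + 0, so a_3 = 5.
so x = [6; 6, 2, 5].
Convergents (p_i = a_i*p_{i-1} + p_{i-2}, q_i = a_i*q_{i-1} + q_{i-2} with p_{-2}=0, p_{-1}=1, q_{-2}=1, q_{-1}=0), until the denominator exceeds 24:
  i=0: a_0=6, p_0 = 6*1 + 0 = 6, q_0 = 6*0 + 1 = 1.
  i=1: a_1=6, p_1 = 6*6 + 1 = 37, q_1 = 6*1 + 0 = 6.
  i=2: a_2=2, p_2 = 2*37 + 6 = 80, q_2 = 2*6 + 1 = 13.
  i=3: a_3=5, p_3 = 5*80 + 37 = 437, q_3 = 5*13 + 6 = 71.
q_3 = 71 > 24, so the last convergent with denominator <= 24 is p_2/q_2 = 80/13.
The closest fraction with denominator <= 24 is either p_2/q_2 or the intermediate fraction (k*p_2 + p_1)/(k*q_2 + q_1) with the largest k >= 1 whose denominator stays <= 24; these approach x as k grows, and every other convergent or intermediate fraction in range is farther away.
Largest k: floor((24 - q_1)/q_2) = floor((24 - 6)/13) = 1.
That gives (1*80 + 37)/(1*13 + 6) = 117/19.
Compare the errors: |x - 80/13| = |437*13 - 80*71|/(71*13) = 1/923, and |x - 117/19| = |437*19 - 117*71|/(71*19) = 4/1349.
Cross-multiplying, 1*1349 = 1349 < 3692 = 4*923, so 1/923 is smaller: the convergent 80/13 is closer to x than 117/19.

80/13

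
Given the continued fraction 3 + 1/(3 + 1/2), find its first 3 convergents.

3/1, 10/3, 23/7

Using the convergent recurrence p_i = a_i*p_{i-1} + p_{i-2}, q_i = a_i*q_{i-1} + q_{i-2} with p_{-2}=0, p_{-1}=1, q_{-2}=1, q_{-1}=0:
  i=0: a_0=3, p_0 = 3*1 + 0 = 3, q_0 = 3*0 + 1 = 1.
  i=1: a_1=3, p_1 = 3*3 + 1 = 10, q_1 = 3*1 + 0 = 3.
  i=2: a_2=2, p_2 = 2*10 + 3 = 23, q_2 = 2*3 + 1 = 7.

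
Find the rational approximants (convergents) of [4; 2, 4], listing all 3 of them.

4/1, 9/2, 40/9

Using the convergent recurrence p_i = a_i*p_{i-1} + p_{i-2}, q_i = a_i*q_{i-1} + q_{i-2} with p_{-2}=0, p_{-1}=1, q_{-2}=1, q_{-1}=0:
  i=0: a_0=4, p_0 = 4*1 + 0 = 4, q_0 = 4*0 + 1 = 1.
  i=1: a_1=2, p_1 = 2*4 + 1 = 9, q_1 = 2*1 + 0 = 2.
  i=2: a_2=4, p_2 = 4*9 + 4 = 40, q_2 = 4*2 + 1 = 9.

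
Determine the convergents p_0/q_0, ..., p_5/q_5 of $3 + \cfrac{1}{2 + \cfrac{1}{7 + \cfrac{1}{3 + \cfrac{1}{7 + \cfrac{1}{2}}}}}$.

3/1, 7/2, 52/15, 163/47, 1193/344, 2549/735

Using the convergent recurrence p_i = a_i*p_{i-1} + p_{i-2}, q_i = a_i*q_{i-1} + q_{i-2} with p_{-2}=0, p_{-1}=1, q_{-2}=1, q_{-1}=0:
  i=0: a_0=3, p_0 = 3*1 + 0 = 3, q_0 = 3*0 + 1 = 1.
  i=1: a_1=2, p_1 = 2*3 + 1 = 7, q_1 = 2*1 + 0 = 2.
  i=2: a_2=7, p_2 = 7*7 + 3 = 52, q_2 = 7*2 + 1 = 15.
  i=3: a_3=3, p_3 = 3*52 + 7 = 163, q_3 = 3*15 + 2 = 47.
  i=4: a_4=7, p_4 = 7*163 + 52 = 1193, q_4 = 7*47 + 15 = 344.
  i=5: a_5=2, p_5 = 2*1193 + 163 = 2549, q_5 = 2*344 + 47 = 735.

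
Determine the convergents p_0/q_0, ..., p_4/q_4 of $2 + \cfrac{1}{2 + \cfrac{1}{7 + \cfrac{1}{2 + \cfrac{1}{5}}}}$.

Using the convergent recurrence p_i = a_i*p_{i-1} + p_{i-2}, q_i = a_i*q_{i-1} + q_{i-2} with p_{-2}=0, p_{-1}=1, q_{-2}=1, q_{-1}=0:
  i=0: a_0=2, p_0 = 2*1 + 0 = 2, q_0 = 2*0 + 1 = 1.
  i=1: a_1=2, p_1 = 2*2 + 1 = 5, q_1 = 2*1 + 0 = 2.
  i=2: a_2=7, p_2 = 7*5 + 2 = 37, q_2 = 7*2 + 1 = 15.
  i=3: a_3=2, p_3 = 2*37 + 5 = 79, q_3 = 2*15 + 2 = 32.
  i=4: a_4=5, p_4 = 5*79 + 37 = 432, q_4 = 5*32 + 15 = 175.

2/1, 5/2, 37/15, 79/32, 432/175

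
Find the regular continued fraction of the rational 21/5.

Run the Euclidean algorithm on 21 and 5; the successive quotients are the partial quotients a_0, a_1, ... (each step inverts the fractional part left over by the previous one):
  21 = 4*5 + 1, so a_0 = 4.
  5 = 5*1 + 0, so a_1 = 5.
The remainder reaches 0 after 2 divisions, so the expansion has 2 partial quotients, read off in order.

[4; 5]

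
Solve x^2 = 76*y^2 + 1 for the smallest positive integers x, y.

(x, y) = (57799, 6630)

First expand sqrt(76) as a continued fraction. With x_i = (sqrt(76) + m_i)/d_i and (m_0, d_0) = (0, 1): a_0 = floor(sqrt(76)) = 8, since 8^2 = 64 <= 76 < 81 = 9^2.
Iterate m_{i+1} = d_i*a_i - m_i, d_{i+1} = (76 - m_{i+1}^2)/d_i, a_{i+1} = floor((a_0 + m_{i+1})/d_{i+1}):
  m_1 = 1*8 - 0 = 8, d_1 = (76 - 8^2)/1 = 12/1 = 12, a_1 = floor((8 + 8)/12) = 1.
  m_2 = 12*1 - 8 = 4, d_2 = (76 - 4^2)/12 = 60/12 = 5, a_2 = floor((8 + 4)/5) = 2.
  m_3 = 5*2 - 4 = 6, d_3 = (76 - 6^2)/5 = 40/5 = 8, a_3 = floor((8 + 6)/8) = 1.
  m_4 = 8*1 - 6 = 2, d_4 = (76 - 2^2)/8 = 72/8 = 9, a_4 = floor((8 + 2)/9) = 1.
  m_5 = 9*1 - 2 = 7, d_5 = (76 - 7^2)/9 = 27/9 = 3, a_5 = floor((8 + 7)/3) = 5.
  m_6 = 3*5 - 7 = 8, d_6 = (76 - 8^2)/3 = 12/3 = 4, a_6 = floor((8 + 8)/4) = 4.
  m_7 = 4*4 - 8 = 8, d_7 = (76 - 8^2)/4 = 12/4 = 3, a_7 = floor((8 + 8)/3) = 5.
  m_8 = 3*5 - 8 = 7, d_8 = (76 - 7^2)/3 = 27/3 = 9, a_8 = floor((8 + 7)/9) = 1.
  m_9 = 9*1 - 7 = 2, d_9 = (76 - 2^2)/9 = 72/9 = 8, a_9 = floor((8 + 2)/8) = 1.
  m_10 = 8*1 - 2 = 6, d_10 = (76 - 6^2)/8 = 40/8 = 5, a_10 = floor((8 + 6)/5) = 2.
  m_11 = 5*2 - 6 = 4, d_11 = (76 - 4^2)/5 = 60/5 = 12, a_11 = floor((8 + 4)/12) = 1.
  m_12 = 12*1 - 4 = 8, d_12 = (76 - 8^2)/12 = 12/12 = 1, a_12 = floor((8 + 8)/1) = 16.
  m_13 = 1*16 - 8 = 8, d_13 = (76 - 8^2)/1 = 12/1 = 12: (m_13, d_13) = (m_1, d_1) = (8, 12), so from here the quotients repeat a_1, ..., a_12; the period length is 12.
So sqrt(76) = [8; (1, 2, 1, 1, 5, 4, 5, 1, 1, 2, 1, 16)] with period length k = 12.
k is even, so the fundamental solution of x^2 - 76y^2 = 1 is (p_{k-1}, q_{k-1}) = (p_11, q_11); compute convergents through index 11.
Convergents (p_i = a_i*p_{i-1} + p_{i-2}, q_i = a_i*q_{i-1} + q_{i-2} with p_{-2}=0, p_{-1}=1, q_{-2}=1, q_{-1}=0):
  i=0: a_0=8, p_0 = 8*1 + 0 = 8, q_0 = 8*0 + 1 = 1.
  i=1: a_1=1, p_1 = 1*8 + 1 = 9, q_1 = 1*1 + 0 = 1.
  i=2: a_2=2, p_2 = 2*9 + 8 = 26, q_2 = 2*1 + 1 = 3.
  i=3: a_3=1, p_3 = 1*26 + 9 = 35, q_3 = 1*3 + 1 = 4.
  i=4: a_4=1, p_4 = 1*35 + 26 = 61, q_4 = 1*4 + 3 = 7.
  i=5: a_5=5, p_5 = 5*61 + 35 = 340, q_5 = 5*7 + 4 = 39.
  i=6: a_6=4, p_6 = 4*340 + 61 = 1421, q_6 = 4*39 + 7 = 163.
  i=7: a_7=5, p_7 = 5*1421 + 340 = 7445, q_7 = 5*163 + 39 = 854.
  i=8: a_8=1, p_8 = 1*7445 + 1421 = 8866, q_8 = 1*854 + 163 = 1017.
  i=9: a_9=1, p_9 = 1*8866 + 7445 = 16311, q_9 = 1*1017 + 854 = 1871.
  i=10: a_10=2, p_10 = 2*16311 + 8866 = 41488, q_10 = 2*1871 + 1017 = 4759.
  i=11: a_11=1, p_11 = 1*41488 + 16311 = 57799, q_11 = 1*4759 + 1871 = 6630.
Check: 57799^2 - 76*6630^2 = 3340724401 - 3340724400 = 1, so (x, y) = (57799, 6630) solves the equation, and by the theorem it is the least positive solution.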